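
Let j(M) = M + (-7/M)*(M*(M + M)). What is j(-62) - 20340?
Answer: -19534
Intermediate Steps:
j(M) = -13*M (j(M) = M + (-7/M)*(M*(2*M)) = M + (-7/M)*(2*M²) = M - 14*M = -13*M)
j(-62) - 20340 = -13*(-62) - 20340 = 806 - 20340 = -19534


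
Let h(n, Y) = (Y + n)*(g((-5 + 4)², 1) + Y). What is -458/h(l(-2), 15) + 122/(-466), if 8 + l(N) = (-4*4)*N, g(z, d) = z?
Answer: -72389/72696 ≈ -0.99578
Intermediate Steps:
l(N) = -8 - 16*N (l(N) = -8 + (-4*4)*N = -8 - 16*N)
h(n, Y) = (1 + Y)*(Y + n) (h(n, Y) = (Y + n)*((-5 + 4)² + Y) = (Y + n)*((-1)² + Y) = (Y + n)*(1 + Y) = (1 + Y)*(Y + n))
-458/h(l(-2), 15) + 122/(-466) = -458/(15 + (-8 - 16*(-2)) + 15² + 15*(-8 - 16*(-2))) + 122/(-466) = -458/(15 + (-8 + 32) + 225 + 15*(-8 + 32)) + 122*(-1/466) = -458/(15 + 24 + 225 + 15*24) - 61/233 = -458/(15 + 24 + 225 + 360) - 61/233 = -458/624 - 61/233 = -458*1/624 - 61/233 = -229/312 - 61/233 = -72389/72696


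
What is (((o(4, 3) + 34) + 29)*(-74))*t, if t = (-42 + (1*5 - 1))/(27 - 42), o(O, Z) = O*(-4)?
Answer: -132164/15 ≈ -8810.9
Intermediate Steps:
o(O, Z) = -4*O
t = 38/15 (t = (-42 + (5 - 1))/(-15) = (-42 + 4)*(-1/15) = -38*(-1/15) = 38/15 ≈ 2.5333)
(((o(4, 3) + 34) + 29)*(-74))*t = (((-4*4 + 34) + 29)*(-74))*(38/15) = (((-16 + 34) + 29)*(-74))*(38/15) = ((18 + 29)*(-74))*(38/15) = (47*(-74))*(38/15) = -3478*38/15 = -132164/15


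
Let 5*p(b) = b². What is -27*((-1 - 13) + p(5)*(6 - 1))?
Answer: -297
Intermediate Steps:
p(b) = b²/5
-27*((-1 - 13) + p(5)*(6 - 1)) = -27*((-1 - 13) + ((⅕)*5²)*(6 - 1)) = -27*(-14 + ((⅕)*25)*5) = -27*(-14 + 5*5) = -27*(-14 + 25) = -27*11 = -297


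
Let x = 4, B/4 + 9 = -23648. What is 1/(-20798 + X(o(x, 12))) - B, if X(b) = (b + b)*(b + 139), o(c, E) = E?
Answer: 1625141271/17174 ≈ 94628.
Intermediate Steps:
B = -94628 (B = -36 + 4*(-23648) = -36 - 94592 = -94628)
X(b) = 2*b*(139 + b) (X(b) = (2*b)*(139 + b) = 2*b*(139 + b))
1/(-20798 + X(o(x, 12))) - B = 1/(-20798 + 2*12*(139 + 12)) - 1*(-94628) = 1/(-20798 + 2*12*151) + 94628 = 1/(-20798 + 3624) + 94628 = 1/(-17174) + 94628 = -1/17174 + 94628 = 1625141271/17174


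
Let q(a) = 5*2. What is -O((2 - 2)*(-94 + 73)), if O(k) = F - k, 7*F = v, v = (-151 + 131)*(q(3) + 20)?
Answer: 600/7 ≈ 85.714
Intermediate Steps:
q(a) = 10
v = -600 (v = (-151 + 131)*(10 + 20) = -20*30 = -600)
F = -600/7 (F = (⅐)*(-600) = -600/7 ≈ -85.714)
O(k) = -600/7 - k
-O((2 - 2)*(-94 + 73)) = -(-600/7 - (2 - 2)*(-94 + 73)) = -(-600/7 - 0*(-21)) = -(-600/7 - 1*0) = -(-600/7 + 0) = -1*(-600/7) = 600/7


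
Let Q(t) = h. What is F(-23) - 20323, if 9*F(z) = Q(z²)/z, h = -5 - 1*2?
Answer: -4206854/207 ≈ -20323.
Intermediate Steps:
h = -7 (h = -5 - 2 = -7)
Q(t) = -7
F(z) = -7/(9*z) (F(z) = (-7/z)/9 = -7/(9*z))
F(-23) - 20323 = -7/9/(-23) - 20323 = -7/9*(-1/23) - 20323 = 7/207 - 20323 = -4206854/207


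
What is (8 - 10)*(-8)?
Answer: 16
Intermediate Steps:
(8 - 10)*(-8) = -2*(-8) = 16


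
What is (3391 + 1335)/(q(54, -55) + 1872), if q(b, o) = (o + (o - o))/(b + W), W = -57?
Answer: 14178/5671 ≈ 2.5001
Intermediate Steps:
q(b, o) = o/(-57 + b) (q(b, o) = (o + (o - o))/(b - 57) = (o + 0)/(-57 + b) = o/(-57 + b))
(3391 + 1335)/(q(54, -55) + 1872) = (3391 + 1335)/(-55/(-57 + 54) + 1872) = 4726/(-55/(-3) + 1872) = 4726/(-55*(-1/3) + 1872) = 4726/(55/3 + 1872) = 4726/(5671/3) = 4726*(3/5671) = 14178/5671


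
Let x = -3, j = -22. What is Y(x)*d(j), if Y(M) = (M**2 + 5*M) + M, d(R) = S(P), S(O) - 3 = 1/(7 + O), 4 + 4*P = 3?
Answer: -85/3 ≈ -28.333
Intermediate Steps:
P = -1/4 (P = -1 + (1/4)*3 = -1 + 3/4 = -1/4 ≈ -0.25000)
S(O) = 3 + 1/(7 + O)
d(R) = 85/27 (d(R) = (22 + 3*(-1/4))/(7 - 1/4) = (22 - 3/4)/(27/4) = (4/27)*(85/4) = 85/27)
Y(M) = M**2 + 6*M
Y(x)*d(j) = -3*(6 - 3)*(85/27) = -3*3*(85/27) = -9*85/27 = -85/3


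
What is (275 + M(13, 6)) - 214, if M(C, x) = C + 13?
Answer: 87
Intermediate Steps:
M(C, x) = 13 + C
(275 + M(13, 6)) - 214 = (275 + (13 + 13)) - 214 = (275 + 26) - 214 = 301 - 214 = 87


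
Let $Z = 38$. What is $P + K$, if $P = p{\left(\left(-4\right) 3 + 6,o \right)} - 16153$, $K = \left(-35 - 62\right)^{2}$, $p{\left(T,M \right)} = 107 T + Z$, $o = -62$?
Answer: $-7348$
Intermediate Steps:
$p{\left(T,M \right)} = 38 + 107 T$ ($p{\left(T,M \right)} = 107 T + 38 = 38 + 107 T$)
$K = 9409$ ($K = \left(-97\right)^{2} = 9409$)
$P = -16757$ ($P = \left(38 + 107 \left(\left(-4\right) 3 + 6\right)\right) - 16153 = \left(38 + 107 \left(-12 + 6\right)\right) - 16153 = \left(38 + 107 \left(-6\right)\right) - 16153 = \left(38 - 642\right) - 16153 = -604 - 16153 = -16757$)
$P + K = -16757 + 9409 = -7348$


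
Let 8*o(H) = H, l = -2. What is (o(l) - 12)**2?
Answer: 2401/16 ≈ 150.06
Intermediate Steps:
o(H) = H/8
(o(l) - 12)**2 = ((1/8)*(-2) - 12)**2 = (-1/4 - 12)**2 = (-49/4)**2 = 2401/16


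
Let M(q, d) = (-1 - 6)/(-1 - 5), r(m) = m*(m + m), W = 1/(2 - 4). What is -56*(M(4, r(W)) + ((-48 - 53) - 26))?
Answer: 21140/3 ≈ 7046.7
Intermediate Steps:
W = -1/2 (W = 1/(-2) = -1/2 ≈ -0.50000)
r(m) = 2*m**2 (r(m) = m*(2*m) = 2*m**2)
M(q, d) = 7/6 (M(q, d) = -7/(-6) = -7*(-1/6) = 7/6)
-56*(M(4, r(W)) + ((-48 - 53) - 26)) = -56*(7/6 + ((-48 - 53) - 26)) = -56*(7/6 + (-101 - 26)) = -56*(7/6 - 127) = -56*(-755/6) = 21140/3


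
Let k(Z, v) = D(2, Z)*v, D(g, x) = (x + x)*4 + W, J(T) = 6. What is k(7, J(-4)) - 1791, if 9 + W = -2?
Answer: -1521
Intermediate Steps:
W = -11 (W = -9 - 2 = -11)
D(g, x) = -11 + 8*x (D(g, x) = (x + x)*4 - 11 = (2*x)*4 - 11 = 8*x - 11 = -11 + 8*x)
k(Z, v) = v*(-11 + 8*Z) (k(Z, v) = (-11 + 8*Z)*v = v*(-11 + 8*Z))
k(7, J(-4)) - 1791 = 6*(-11 + 8*7) - 1791 = 6*(-11 + 56) - 1791 = 6*45 - 1791 = 270 - 1791 = -1521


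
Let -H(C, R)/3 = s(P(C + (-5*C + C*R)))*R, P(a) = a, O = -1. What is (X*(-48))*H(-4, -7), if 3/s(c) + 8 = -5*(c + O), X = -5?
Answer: -15120/223 ≈ -67.803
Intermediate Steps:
s(c) = 3/(-3 - 5*c) (s(c) = 3/(-8 - 5*(c - 1)) = 3/(-8 - 5*(-1 + c)) = 3/(-8 + (5 - 5*c)) = 3/(-3 - 5*c))
H(C, R) = 9*R/(3 - 20*C + 5*C*R) (H(C, R) = -3*(-3/(3 + 5*(C + (-5*C + C*R))))*R = -3*(-3/(3 + 5*(-4*C + C*R)))*R = -3*(-3/(3 + (-20*C + 5*C*R)))*R = -3*(-3/(3 - 20*C + 5*C*R))*R = -(-9)*R/(3 - 20*C + 5*C*R) = 9*R/(3 - 20*C + 5*C*R))
(X*(-48))*H(-4, -7) = (-5*(-48))*(9*(-7)/(3 + 5*(-4)*(-4 - 7))) = 240*(9*(-7)/(3 + 5*(-4)*(-11))) = 240*(9*(-7)/(3 + 220)) = 240*(9*(-7)/223) = 240*(9*(-7)*(1/223)) = 240*(-63/223) = -15120/223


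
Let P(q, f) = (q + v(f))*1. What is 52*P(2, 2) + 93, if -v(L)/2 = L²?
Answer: -219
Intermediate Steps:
v(L) = -2*L²
P(q, f) = q - 2*f² (P(q, f) = (q - 2*f²)*1 = q - 2*f²)
52*P(2, 2) + 93 = 52*(2 - 2*2²) + 93 = 52*(2 - 2*4) + 93 = 52*(2 - 8) + 93 = 52*(-6) + 93 = -312 + 93 = -219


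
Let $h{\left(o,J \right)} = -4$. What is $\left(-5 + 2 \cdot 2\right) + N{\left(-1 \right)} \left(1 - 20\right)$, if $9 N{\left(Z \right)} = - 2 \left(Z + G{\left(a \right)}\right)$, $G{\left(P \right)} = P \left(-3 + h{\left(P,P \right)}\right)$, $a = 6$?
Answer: $- \frac{1643}{9} \approx -182.56$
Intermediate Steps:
$G{\left(P \right)} = - 7 P$ ($G{\left(P \right)} = P \left(-3 - 4\right) = P \left(-7\right) = - 7 P$)
$N{\left(Z \right)} = \frac{28}{3} - \frac{2 Z}{9}$ ($N{\left(Z \right)} = \frac{\left(-2\right) \left(Z - 42\right)}{9} = \frac{\left(-2\right) \left(-42 + Z\right)}{9} = \frac{84 - 2 Z}{9} = \frac{28}{3} - \frac{2 Z}{9}$)
$\left(-5 + 2 \cdot 2\right) + N{\left(-1 \right)} \left(1 - 20\right) = \left(-5 + 2 \cdot 2\right) + \left(\frac{28}{3} - - \frac{2}{9}\right) \left(1 - 20\right) = \left(-5 + 4\right) + \left(\frac{28}{3} + \frac{2}{9}\right) \left(1 - 20\right) = -1 + \frac{86}{9} \left(-19\right) = -1 - \frac{1634}{9} = - \frac{1643}{9}$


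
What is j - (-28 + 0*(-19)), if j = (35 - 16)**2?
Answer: 389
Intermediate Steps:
j = 361 (j = 19**2 = 361)
j - (-28 + 0*(-19)) = 361 - (-28 + 0*(-19)) = 361 - (-28 + 0) = 361 - 1*(-28) = 361 + 28 = 389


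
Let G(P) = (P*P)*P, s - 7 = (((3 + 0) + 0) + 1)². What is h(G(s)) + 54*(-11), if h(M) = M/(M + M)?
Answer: -1187/2 ≈ -593.50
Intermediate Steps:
s = 23 (s = 7 + (((3 + 0) + 0) + 1)² = 7 + ((3 + 0) + 1)² = 7 + (3 + 1)² = 7 + 4² = 7 + 16 = 23)
G(P) = P³ (G(P) = P²*P = P³)
h(M) = ½ (h(M) = M/((2*M)) = (1/(2*M))*M = ½)
h(G(s)) + 54*(-11) = ½ + 54*(-11) = ½ - 594 = -1187/2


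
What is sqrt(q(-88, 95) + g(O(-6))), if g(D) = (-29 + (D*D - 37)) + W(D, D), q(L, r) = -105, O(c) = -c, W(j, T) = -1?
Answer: 2*I*sqrt(34) ≈ 11.662*I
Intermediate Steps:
g(D) = -67 + D**2 (g(D) = (-29 + (D*D - 37)) - 1 = (-29 + (D**2 - 37)) - 1 = (-29 + (-37 + D**2)) - 1 = (-66 + D**2) - 1 = -67 + D**2)
sqrt(q(-88, 95) + g(O(-6))) = sqrt(-105 + (-67 + (-1*(-6))**2)) = sqrt(-105 + (-67 + 6**2)) = sqrt(-105 + (-67 + 36)) = sqrt(-105 - 31) = sqrt(-136) = 2*I*sqrt(34)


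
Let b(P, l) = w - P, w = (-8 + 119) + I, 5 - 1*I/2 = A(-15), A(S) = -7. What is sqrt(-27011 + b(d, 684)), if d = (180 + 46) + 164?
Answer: I*sqrt(27266) ≈ 165.12*I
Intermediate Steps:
I = 24 (I = 10 - 2*(-7) = 10 + 14 = 24)
d = 390 (d = 226 + 164 = 390)
w = 135 (w = (-8 + 119) + 24 = 111 + 24 = 135)
b(P, l) = 135 - P
sqrt(-27011 + b(d, 684)) = sqrt(-27011 + (135 - 1*390)) = sqrt(-27011 + (135 - 390)) = sqrt(-27011 - 255) = sqrt(-27266) = I*sqrt(27266)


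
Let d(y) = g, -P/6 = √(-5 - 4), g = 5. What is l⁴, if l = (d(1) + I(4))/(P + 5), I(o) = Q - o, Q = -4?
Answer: 4617081/14835483601 - 8718840*I/14835483601 ≈ 0.00031122 - 0.0005877*I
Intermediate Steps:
I(o) = -4 - o
P = -18*I (P = -6*√(-5 - 4) = -18*I ≈ -18.0*I)
d(y) = 5
l = -3*(5 + 18*I)/349 (l = (5 + (-4 - 1*4))/(-18*I + 5) = (5 + (-4 - 4))/(5 - 18*I) = (5 - 8)*((5 + 18*I)/349) = -3*(5 + 18*I)/349 ≈ -0.04298 - 0.15473*I)
l⁴ = (-15/349 - 54*I/349)⁴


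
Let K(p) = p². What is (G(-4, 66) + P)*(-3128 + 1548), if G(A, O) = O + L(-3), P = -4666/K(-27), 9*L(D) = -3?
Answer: -68263900/729 ≈ -93641.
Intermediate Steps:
L(D) = -⅓ (L(D) = (⅑)*(-3) = -⅓)
P = -4666/729 (P = -4666/((-27)²) = -4666/729 ≈ -6.4006)
G(A, O) = -⅓ + O (G(A, O) = O - ⅓ = -⅓ + O)
(G(-4, 66) + P)*(-3128 + 1548) = ((-⅓ + 66) - 4666/729)*(-3128 + 1548) = (197/3 - 4666/729)*(-1580) = (43205/729)*(-1580) = -68263900/729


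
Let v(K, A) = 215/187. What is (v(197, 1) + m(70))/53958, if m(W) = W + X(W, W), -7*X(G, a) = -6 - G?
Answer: 107347/70631022 ≈ 0.0015198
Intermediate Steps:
X(G, a) = 6/7 + G/7 (X(G, a) = -(-6 - G)/7 = 6/7 + G/7)
v(K, A) = 215/187 (v(K, A) = 215*(1/187) = 215/187)
m(W) = 6/7 + 8*W/7 (m(W) = W + (6/7 + W/7) = 6/7 + 8*W/7)
(v(197, 1) + m(70))/53958 = (215/187 + (6/7 + (8/7)*70))/53958 = (215/187 + (6/7 + 80))*(1/53958) = (215/187 + 566/7)*(1/53958) = (107347/1309)*(1/53958) = 107347/70631022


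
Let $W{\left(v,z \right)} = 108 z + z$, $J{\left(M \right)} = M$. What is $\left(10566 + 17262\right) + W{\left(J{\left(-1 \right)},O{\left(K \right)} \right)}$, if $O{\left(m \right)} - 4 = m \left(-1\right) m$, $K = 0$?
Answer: $28264$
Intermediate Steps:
$O{\left(m \right)} = 4 - m^{2}$ ($O{\left(m \right)} = 4 + m \left(-1\right) m = 4 + - m m = 4 - m^{2}$)
$W{\left(v,z \right)} = 109 z$
$\left(10566 + 17262\right) + W{\left(J{\left(-1 \right)},O{\left(K \right)} \right)} = \left(10566 + 17262\right) + 109 \left(4 - 0^{2}\right) = 27828 + 109 \left(4 - 0\right) = 27828 + 109 \left(4 + 0\right) = 27828 + 109 \cdot 4 = 27828 + 436 = 28264$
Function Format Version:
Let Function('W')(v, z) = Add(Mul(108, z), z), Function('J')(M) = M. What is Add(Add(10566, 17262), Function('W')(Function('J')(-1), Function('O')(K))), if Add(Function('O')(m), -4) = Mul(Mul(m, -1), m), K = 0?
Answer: 28264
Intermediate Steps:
Function('O')(m) = Add(4, Mul(-1, Pow(m, 2))) (Function('O')(m) = Add(4, Mul(Mul(m, -1), m)) = Add(4, Mul(Mul(-1, m), m)) = Add(4, Mul(-1, Pow(m, 2))))
Function('W')(v, z) = Mul(109, z)
Add(Add(10566, 17262), Function('W')(Function('J')(-1), Function('O')(K))) = Add(Add(10566, 17262), Mul(109, Add(4, Mul(-1, Pow(0, 2))))) = Add(27828, Mul(109, Add(4, Mul(-1, 0)))) = Add(27828, Mul(109, Add(4, 0))) = Add(27828, Mul(109, 4)) = Add(27828, 436) = 28264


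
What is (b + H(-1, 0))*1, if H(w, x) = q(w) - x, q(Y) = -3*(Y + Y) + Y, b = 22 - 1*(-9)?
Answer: 36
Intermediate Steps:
b = 31 (b = 22 + 9 = 31)
q(Y) = -5*Y (q(Y) = -6*Y + Y = -5*Y)
H(w, x) = -x - 5*w (H(w, x) = -5*w - x = -x - 5*w)
(b + H(-1, 0))*1 = (31 + (-1*0 - 5*(-1)))*1 = (31 + (0 + 5))*1 = (31 + 5)*1 = 36*1 = 36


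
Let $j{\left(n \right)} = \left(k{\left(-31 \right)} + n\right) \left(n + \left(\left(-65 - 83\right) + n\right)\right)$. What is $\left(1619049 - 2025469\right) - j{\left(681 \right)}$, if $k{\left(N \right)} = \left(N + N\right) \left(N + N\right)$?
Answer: $-5899770$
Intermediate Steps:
$k{\left(N \right)} = 4 N^{2}$ ($k{\left(N \right)} = 2 N 2 N = 4 N^{2}$)
$j{\left(n \right)} = \left(-148 + 2 n\right) \left(3844 + n\right)$ ($j{\left(n \right)} = \left(4 \left(-31\right)^{2} + n\right) \left(n + \left(\left(-65 - 83\right) + n\right)\right) = \left(4 \cdot 961 + n\right) \left(n + \left(-148 + n\right)\right) = \left(3844 + n\right) \left(-148 + 2 n\right) = \left(-148 + 2 n\right) \left(3844 + n\right)$)
$\left(1619049 - 2025469\right) - j{\left(681 \right)} = \left(1619049 - 2025469\right) - \left(-568912 + 2 \cdot 681^{2} + 7540 \cdot 681\right) = -406420 - \left(-568912 + 2 \cdot 463761 + 5134740\right) = -406420 - \left(-568912 + 927522 + 5134740\right) = -406420 - 5493350 = -5899770$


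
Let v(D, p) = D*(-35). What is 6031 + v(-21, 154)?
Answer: 6766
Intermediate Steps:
v(D, p) = -35*D
6031 + v(-21, 154) = 6031 - 35*(-21) = 6031 + 735 = 6766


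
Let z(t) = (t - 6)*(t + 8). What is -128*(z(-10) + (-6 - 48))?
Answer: 2816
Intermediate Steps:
z(t) = (-6 + t)*(8 + t)
-128*(z(-10) + (-6 - 48)) = -128*((-48 + (-10)² + 2*(-10)) + (-6 - 48)) = -128*((-48 + 100 - 20) - 54) = -128*(32 - 54) = -128*(-22) = 2816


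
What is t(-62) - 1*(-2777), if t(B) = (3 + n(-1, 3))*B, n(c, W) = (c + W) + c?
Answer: 2529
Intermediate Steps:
n(c, W) = W + 2*c (n(c, W) = (W + c) + c = W + 2*c)
t(B) = 4*B (t(B) = (3 + (3 + 2*(-1)))*B = (3 + (3 - 2))*B = (3 + 1)*B = 4*B)
t(-62) - 1*(-2777) = 4*(-62) - 1*(-2777) = -248 + 2777 = 2529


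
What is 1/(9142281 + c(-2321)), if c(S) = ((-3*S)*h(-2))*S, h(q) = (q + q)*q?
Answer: -1/120146703 ≈ -8.3232e-9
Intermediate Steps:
h(q) = 2*q² (h(q) = (2*q)*q = 2*q²)
c(S) = -24*S² (c(S) = ((-3*S)*(2*(-2)²))*S = ((-3*S)*(2*4))*S = (-3*S*8)*S = (-24*S)*S = -24*S²)
1/(9142281 + c(-2321)) = 1/(9142281 - 24*(-2321)²) = 1/(9142281 - 24*5387041) = 1/(9142281 - 129288984) = 1/(-120146703) = -1/120146703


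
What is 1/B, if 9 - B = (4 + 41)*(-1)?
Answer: 1/54 ≈ 0.018519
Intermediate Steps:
B = 54 (B = 9 - (4 + 41)*(-1) = 9 - 45*(-1) = 9 - 1*(-45) = 9 + 45 = 54)
1/B = 1/54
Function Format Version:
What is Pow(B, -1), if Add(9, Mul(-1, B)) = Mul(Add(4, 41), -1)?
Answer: Rational(1, 54) ≈ 0.018519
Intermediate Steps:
B = 54 (B = Add(9, Mul(-1, Mul(Add(4, 41), -1))) = Add(9, Mul(-1, Mul(45, -1))) = Add(9, Mul(-1, -45)) = Add(9, 45) = 54)
Pow(B, -1) = Pow(54, -1) = Rational(1, 54)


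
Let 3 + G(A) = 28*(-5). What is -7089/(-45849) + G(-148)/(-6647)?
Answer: 1052490/5975653 ≈ 0.17613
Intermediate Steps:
G(A) = -143 (G(A) = -3 + 28*(-5) = -3 - 140 = -143)
-7089/(-45849) + G(-148)/(-6647) = -7089/(-45849) - 143/(-6647) = -7089*(-1/45849) - 143*(-1/6647) = 139/899 + 143/6647 = 1052490/5975653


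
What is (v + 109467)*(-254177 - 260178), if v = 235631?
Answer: -177502881790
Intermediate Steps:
(v + 109467)*(-254177 - 260178) = (235631 + 109467)*(-254177 - 260178) = 345098*(-514355) = -177502881790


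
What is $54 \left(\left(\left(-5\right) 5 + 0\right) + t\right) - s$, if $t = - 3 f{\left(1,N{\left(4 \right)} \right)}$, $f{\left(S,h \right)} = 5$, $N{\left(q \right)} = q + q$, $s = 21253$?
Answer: $-23413$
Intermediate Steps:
$N{\left(q \right)} = 2 q$
$t = -15$ ($t = \left(-3\right) 5 = -15$)
$54 \left(\left(\left(-5\right) 5 + 0\right) + t\right) - s = 54 \left(\left(\left(-5\right) 5 + 0\right) - 15\right) - 21253 = 54 \left(\left(-25 + 0\right) - 15\right) - 21253 = 54 \left(-25 - 15\right) - 21253 = 54 \left(-40\right) - 21253 = -2160 - 21253 = -23413$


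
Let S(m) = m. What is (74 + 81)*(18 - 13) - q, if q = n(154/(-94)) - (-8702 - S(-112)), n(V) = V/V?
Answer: -7816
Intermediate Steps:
n(V) = 1
q = 8591 (q = 1 - (-8702 - 1*(-112)) = 1 - (-8702 + 112) = 1 - 1*(-8590) = 1 + 8590 = 8591)
(74 + 81)*(18 - 13) - q = (74 + 81)*(18 - 13) - 1*8591 = 155*5 - 8591 = 775 - 8591 = -7816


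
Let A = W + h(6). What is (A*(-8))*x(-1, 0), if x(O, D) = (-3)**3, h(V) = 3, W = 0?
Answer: 648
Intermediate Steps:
x(O, D) = -27
A = 3 (A = 0 + 3 = 3)
(A*(-8))*x(-1, 0) = (3*(-8))*(-27) = -24*(-27) = 648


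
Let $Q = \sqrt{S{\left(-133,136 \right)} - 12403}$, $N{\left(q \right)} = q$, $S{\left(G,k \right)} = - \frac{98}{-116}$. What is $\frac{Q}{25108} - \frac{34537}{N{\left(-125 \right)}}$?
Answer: $\frac{34537}{125} + \frac{15 i \sqrt{185426}}{1456264} \approx 276.3 + 0.0044354 i$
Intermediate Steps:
$S{\left(G,k \right)} = \frac{49}{58}$ ($S{\left(G,k \right)} = \left(-98\right) \left(- \frac{1}{116}\right) = \frac{49}{58}$)
$Q = \frac{15 i \sqrt{185426}}{58}$ ($Q = \sqrt{\frac{49}{58} - 12403} = \sqrt{- \frac{719325}{58}} = \frac{15 i \sqrt{185426}}{58} \approx 111.36 i$)
$\frac{Q}{25108} - \frac{34537}{N{\left(-125 \right)}} = \frac{\frac{15}{58} i \sqrt{185426}}{25108} - \frac{34537}{-125} = \frac{15 i \sqrt{185426}}{58} \cdot \frac{1}{25108} - - \frac{34537}{125} = \frac{15 i \sqrt{185426}}{1456264} + \frac{34537}{125} = \frac{34537}{125} + \frac{15 i \sqrt{185426}}{1456264}$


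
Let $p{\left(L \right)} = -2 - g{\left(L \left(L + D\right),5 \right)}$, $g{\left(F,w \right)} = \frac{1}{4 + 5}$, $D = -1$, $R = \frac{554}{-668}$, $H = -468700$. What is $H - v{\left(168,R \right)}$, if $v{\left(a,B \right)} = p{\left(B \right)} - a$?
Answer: $- \frac{4216769}{9} \approx -4.6853 \cdot 10^{5}$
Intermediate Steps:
$R = - \frac{277}{334}$ ($R = 554 \left(- \frac{1}{668}\right) = - \frac{277}{334} \approx -0.82934$)
$g{\left(F,w \right)} = \frac{1}{9}$
$p{\left(L \right)} = - \frac{19}{9}$ ($p{\left(L \right)} = -2 - \frac{1}{9} = - \frac{19}{9}$)
$v{\left(a,B \right)} = - \frac{19}{9} - a$
$H - v{\left(168,R \right)} = -468700 - \left(- \frac{19}{9} - 168\right) = -468700 - - \frac{1531}{9} = -468700 + \frac{1531}{9} = - \frac{4216769}{9}$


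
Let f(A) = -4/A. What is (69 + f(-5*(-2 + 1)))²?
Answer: 116281/25 ≈ 4651.2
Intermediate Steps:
(69 + f(-5*(-2 + 1)))² = (69 - 4*(-1/(5*(-2 + 1))))² = (69 - 4/((-5*(-1))))² = (69 - 4/5)² = (69 - 4*⅕)² = (69 - ⅘)² = (341/5)² = 116281/25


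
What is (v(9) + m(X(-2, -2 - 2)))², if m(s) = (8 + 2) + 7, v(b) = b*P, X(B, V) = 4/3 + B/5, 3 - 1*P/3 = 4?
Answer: 100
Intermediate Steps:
P = -3 (P = 9 - 3*4 = 9 - 12 = -3)
X(B, V) = 4/3 + B/5 (X(B, V) = 4*(⅓) + B*(⅕) = 4/3 + B/5)
v(b) = -3*b (v(b) = b*(-3) = -3*b)
m(s) = 17 (m(s) = 10 + 7 = 17)
(v(9) + m(X(-2, -2 - 2)))² = (-3*9 + 17)² = (-27 + 17)² = (-10)² = 100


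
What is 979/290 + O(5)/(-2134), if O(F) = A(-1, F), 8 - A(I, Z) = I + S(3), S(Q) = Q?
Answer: 1043723/309430 ≈ 3.3731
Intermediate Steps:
A(I, Z) = 5 - I (A(I, Z) = 8 - (I + 3) = 8 - (3 + I) = 8 + (-3 - I) = 5 - I)
O(F) = 6 (O(F) = 5 - 1*(-1) = 5 + 1 = 6)
979/290 + O(5)/(-2134) = 979/290 + 6/(-2134) = 979*(1/290) + 6*(-1/2134) = 979/290 - 3/1067 = 1043723/309430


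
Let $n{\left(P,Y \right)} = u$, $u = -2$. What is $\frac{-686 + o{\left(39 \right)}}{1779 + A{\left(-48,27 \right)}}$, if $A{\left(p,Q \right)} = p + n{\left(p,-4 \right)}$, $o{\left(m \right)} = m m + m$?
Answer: $\frac{46}{91} \approx 0.50549$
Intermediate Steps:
$n{\left(P,Y \right)} = -2$
$o{\left(m \right)} = m + m^{2}$ ($o{\left(m \right)} = m^{2} + m = m + m^{2}$)
$A{\left(p,Q \right)} = -2 + p$ ($A{\left(p,Q \right)} = p - 2 = -2 + p$)
$\frac{-686 + o{\left(39 \right)}}{1779 + A{\left(-48,27 \right)}} = \frac{-686 + 39 \left(1 + 39\right)}{1779 - 50} = \frac{-686 + 39 \cdot 40}{1779 - 50} = \frac{-686 + 1560}{1729} = 874 \cdot \frac{1}{1729} = \frac{46}{91}$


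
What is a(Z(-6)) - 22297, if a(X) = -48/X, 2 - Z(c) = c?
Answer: -22303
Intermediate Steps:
Z(c) = 2 - c
a(Z(-6)) - 22297 = -48/(2 - 1*(-6)) - 22297 = -48/(2 + 6) - 22297 = -48/8 - 22297 = -48*1/8 - 22297 = -6 - 22297 = -22303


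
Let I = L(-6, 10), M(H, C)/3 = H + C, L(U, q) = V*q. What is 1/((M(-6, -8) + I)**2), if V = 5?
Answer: 1/64 ≈ 0.015625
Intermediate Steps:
L(U, q) = 5*q
M(H, C) = 3*C + 3*H (M(H, C) = 3*(H + C) = 3*(C + H) = 3*C + 3*H)
I = 50 (I = 5*10 = 50)
1/((M(-6, -8) + I)**2) = 1/(((3*(-8) + 3*(-6)) + 50)**2) = 1/(((-24 - 18) + 50)**2) = 1/((-42 + 50)**2) = 1/(8**2) = 1/64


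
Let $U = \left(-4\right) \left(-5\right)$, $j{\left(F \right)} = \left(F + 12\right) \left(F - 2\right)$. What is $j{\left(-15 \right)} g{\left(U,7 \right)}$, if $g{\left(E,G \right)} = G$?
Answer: $357$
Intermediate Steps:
$j{\left(F \right)} = \left(-2 + F\right) \left(12 + F\right)$ ($j{\left(F \right)} = \left(12 + F\right) \left(-2 + F\right) = \left(-2 + F\right) \left(12 + F\right)$)
$U = 20$
$j{\left(-15 \right)} g{\left(U,7 \right)} = \left(-24 + \left(-15\right)^{2} + 10 \left(-15\right)\right) 7 = \left(-24 + 225 - 150\right) 7 = 51 \cdot 7 = 357$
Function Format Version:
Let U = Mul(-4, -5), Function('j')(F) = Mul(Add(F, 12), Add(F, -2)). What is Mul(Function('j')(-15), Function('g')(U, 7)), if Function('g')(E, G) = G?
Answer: 357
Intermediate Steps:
Function('j')(F) = Mul(Add(-2, F), Add(12, F)) (Function('j')(F) = Mul(Add(12, F), Add(-2, F)) = Mul(Add(-2, F), Add(12, F)))
U = 20
Mul(Function('j')(-15), Function('g')(U, 7)) = Mul(Add(-24, Pow(-15, 2), Mul(10, -15)), 7) = Mul(Add(-24, 225, -150), 7) = Mul(51, 7) = 357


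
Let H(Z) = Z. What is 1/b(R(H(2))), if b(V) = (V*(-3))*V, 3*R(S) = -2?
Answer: -3/4 ≈ -0.75000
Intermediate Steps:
R(S) = -2/3 (R(S) = (1/3)*(-2) = -2/3)
b(V) = -3*V**2 (b(V) = (-3*V)*V = -3*V**2)
1/b(R(H(2))) = 1/(-3*(-2/3)**2) = 1/(-3*4/9) = 1/(-4/3) = -3/4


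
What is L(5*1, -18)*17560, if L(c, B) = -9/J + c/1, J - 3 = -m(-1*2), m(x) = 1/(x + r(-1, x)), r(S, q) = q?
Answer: 509240/13 ≈ 39172.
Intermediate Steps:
m(x) = 1/(2*x) (m(x) = 1/(x + x) = 1/(2*x))
J = 13/4 (J = 3 - 1/(2*((-1*2))) = 3 - 1/(2*(-2)) = 3 - (-1)/(2*2) = 3 - 1*(-¼) = 3 + ¼ = 13/4 ≈ 3.2500)
L(c, B) = -36/13 + c (L(c, B) = -9/13/4 + c/1 = -9*4/13 + c*1 = -36/13 + c)
L(5*1, -18)*17560 = (-36/13 + 5*1)*17560 = (-36/13 + 5)*17560 = (29/13)*17560 = 509240/13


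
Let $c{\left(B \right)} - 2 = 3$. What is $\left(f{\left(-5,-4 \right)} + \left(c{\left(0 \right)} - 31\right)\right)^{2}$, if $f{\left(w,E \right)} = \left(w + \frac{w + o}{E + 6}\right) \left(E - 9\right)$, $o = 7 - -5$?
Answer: $\frac{169}{4} \approx 42.25$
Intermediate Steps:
$c{\left(B \right)} = 5$ ($c{\left(B \right)} = 2 + 3 = 5$)
$o = 12$ ($o = 7 + 5 = 12$)
$f{\left(w,E \right)} = \left(-9 + E\right) \left(w + \frac{12 + w}{6 + E}\right)$ ($f{\left(w,E \right)} = \left(w + \frac{w + 12}{E + 6}\right) \left(E - 9\right) = \left(w + \frac{12 + w}{6 + E}\right) \left(-9 + E\right) = \left(-9 + E\right) \left(w + \frac{12 + w}{6 + E}\right)$)
$\left(f{\left(-5,-4 \right)} + \left(c{\left(0 \right)} - 31\right)\right)^{2} = \left(\frac{-108 - -315 + 12 \left(-4\right) - 5 \left(-4\right)^{2} - \left(-8\right) \left(-5\right)}{6 - 4} + \left(5 - 31\right)\right)^{2} = \left(\frac{-108 + 315 - 48 - 80 - 40}{2} - 26\right)^{2} = \left(\frac{1}{2} \cdot 39 - 26\right)^{2} = \left(\frac{39}{2} - 26\right)^{2} = \left(- \frac{13}{2}\right)^{2} = \frac{169}{4}$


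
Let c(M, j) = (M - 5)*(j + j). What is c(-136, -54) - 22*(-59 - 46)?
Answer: 17538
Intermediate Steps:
c(M, j) = 2*j*(-5 + M) (c(M, j) = (-5 + M)*(2*j) = 2*j*(-5 + M))
c(-136, -54) - 22*(-59 - 46) = 2*(-54)*(-5 - 136) - 22*(-59 - 46) = 2*(-54)*(-141) - 22*(-105) = 15228 + 2310 = 17538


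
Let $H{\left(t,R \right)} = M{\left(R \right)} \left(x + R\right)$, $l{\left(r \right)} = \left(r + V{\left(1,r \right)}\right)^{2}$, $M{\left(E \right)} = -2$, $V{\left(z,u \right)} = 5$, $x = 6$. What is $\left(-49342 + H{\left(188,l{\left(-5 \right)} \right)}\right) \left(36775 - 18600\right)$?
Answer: $-897008950$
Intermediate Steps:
$l{\left(r \right)} = \left(5 + r\right)^{2}$ ($l{\left(r \right)} = \left(r + 5\right)^{2} = \left(5 + r\right)^{2}$)
$H{\left(t,R \right)} = -12 - 2 R$ ($H{\left(t,R \right)} = - 2 \left(6 + R\right) = -12 - 2 R$)
$\left(-49342 + H{\left(188,l{\left(-5 \right)} \right)}\right) \left(36775 - 18600\right) = \left(-49342 - \left(12 + 2 \left(5 - 5\right)^{2}\right)\right) \left(36775 - 18600\right) = \left(-49342 - \left(12 + 2 \cdot 0^{2}\right)\right) 18175 = \left(-49342 - 12\right) 18175 = \left(-49354\right) 18175 = -897008950$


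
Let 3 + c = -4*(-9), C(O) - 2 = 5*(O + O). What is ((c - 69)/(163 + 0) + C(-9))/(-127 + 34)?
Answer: 14380/15159 ≈ 0.94861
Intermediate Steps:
C(O) = 2 + 10*O (C(O) = 2 + 5*(O + O) = 2 + 5*(2*O) = 2 + 10*O)
c = 33 (c = -3 - 4*(-9) = -3 + 36 = 33)
((c - 69)/(163 + 0) + C(-9))/(-127 + 34) = ((33 - 69)/(163 + 0) + (2 + 10*(-9)))/(-127 + 34) = (-36/163 + (2 - 90))/(-93) = (-36*1/163 - 88)*(-1/93) = (-36/163 - 88)*(-1/93) = -14380/163*(-1/93) = 14380/15159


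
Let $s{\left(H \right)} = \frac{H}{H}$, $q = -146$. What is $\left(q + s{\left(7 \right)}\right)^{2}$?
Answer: $21025$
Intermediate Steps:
$s{\left(H \right)} = 1$
$\left(q + s{\left(7 \right)}\right)^{2} = \left(-146 + 1\right)^{2} = \left(-145\right)^{2} = 21025$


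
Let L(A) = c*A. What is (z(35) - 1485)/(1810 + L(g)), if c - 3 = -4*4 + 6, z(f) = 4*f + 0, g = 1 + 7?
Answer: -1345/1754 ≈ -0.76682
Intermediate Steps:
g = 8
z(f) = 4*f
c = -7 (c = 3 + (-4*4 + 6) = 3 + (-16 + 6) = 3 - 10 = -7)
L(A) = -7*A
(z(35) - 1485)/(1810 + L(g)) = (4*35 - 1485)/(1810 - 7*8) = (140 - 1485)/(1810 - 56) = -1345/1754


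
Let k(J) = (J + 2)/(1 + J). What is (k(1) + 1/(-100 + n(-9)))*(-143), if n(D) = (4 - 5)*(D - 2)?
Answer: -37895/178 ≈ -212.89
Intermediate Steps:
n(D) = 2 - D (n(D) = -(-2 + D) = 2 - D)
k(J) = (2 + J)/(1 + J)
(k(1) + 1/(-100 + n(-9)))*(-143) = ((2 + 1)/(1 + 1) + 1/(-100 + (2 - 1*(-9))))*(-143) = (3/2 + 1/(-100 + (2 + 9)))*(-143) = ((1/2)*3 + 1/(-100 + 11))*(-143) = (3/2 + 1/(-89))*(-143) = (3/2 - 1/89)*(-143) = (265/178)*(-143) = -37895/178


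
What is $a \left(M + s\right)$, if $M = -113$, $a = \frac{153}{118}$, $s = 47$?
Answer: $- \frac{5049}{59} \approx -85.576$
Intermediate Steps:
$a = \frac{153}{118}$ ($a = 153 \cdot \frac{1}{118} = \frac{153}{118} \approx 1.2966$)
$a \left(M + s\right) = \frac{153 \left(-113 + 47\right)}{118} = \frac{153}{118} \left(-66\right) = - \frac{5049}{59}$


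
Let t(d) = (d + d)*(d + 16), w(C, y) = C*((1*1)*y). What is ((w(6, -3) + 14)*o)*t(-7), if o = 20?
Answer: 10080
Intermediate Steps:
w(C, y) = C*y (w(C, y) = C*(1*y) = C*y)
t(d) = 2*d*(16 + d) (t(d) = (2*d)*(16 + d) = 2*d*(16 + d))
((w(6, -3) + 14)*o)*t(-7) = ((6*(-3) + 14)*20)*(2*(-7)*(16 - 7)) = ((-18 + 14)*20)*(2*(-7)*9) = -4*20*(-126) = -80*(-126) = 10080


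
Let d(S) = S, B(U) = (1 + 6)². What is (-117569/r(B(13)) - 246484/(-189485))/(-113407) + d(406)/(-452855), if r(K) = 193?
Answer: 1676626631155481/375630778156455185 ≈ 0.0044635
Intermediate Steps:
B(U) = 49 (B(U) = 7² = 49)
(-117569/r(B(13)) - 246484/(-189485))/(-113407) + d(406)/(-452855) = (-117569/193 - 246484/(-189485))/(-113407) + 406/(-452855) = (-117569*1/193 - 246484*(-1/189485))*(-1/113407) + 406*(-1/452855) = (-117569/193 + 246484/189485)*(-1/113407) - 406/452855 = -22229990553/36570605*(-1/113407) - 406/452855 = 22229990553/4147362601235 - 406/452855 = 1676626631155481/375630778156455185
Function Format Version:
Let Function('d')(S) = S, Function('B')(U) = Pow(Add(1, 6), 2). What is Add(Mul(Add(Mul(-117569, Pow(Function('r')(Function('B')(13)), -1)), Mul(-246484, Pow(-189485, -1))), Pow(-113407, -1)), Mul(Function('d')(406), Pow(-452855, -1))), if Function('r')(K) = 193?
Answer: Rational(1676626631155481, 375630778156455185) ≈ 0.0044635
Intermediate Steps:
Function('B')(U) = 49 (Function('B')(U) = Pow(7, 2) = 49)
Add(Mul(Add(Mul(-117569, Pow(Function('r')(Function('B')(13)), -1)), Mul(-246484, Pow(-189485, -1))), Pow(-113407, -1)), Mul(Function('d')(406), Pow(-452855, -1))) = Add(Mul(Add(Mul(-117569, Pow(193, -1)), Mul(-246484, Pow(-189485, -1))), Pow(-113407, -1)), Mul(406, Pow(-452855, -1))) = Add(Mul(Add(Mul(-117569, Rational(1, 193)), Mul(-246484, Rational(-1, 189485))), Rational(-1, 113407)), Mul(406, Rational(-1, 452855))) = Add(Mul(Add(Rational(-117569, 193), Rational(246484, 189485)), Rational(-1, 113407)), Rational(-406, 452855)) = Add(Mul(Rational(-22229990553, 36570605), Rational(-1, 113407)), Rational(-406, 452855)) = Add(Rational(22229990553, 4147362601235), Rational(-406, 452855)) = Rational(1676626631155481, 375630778156455185)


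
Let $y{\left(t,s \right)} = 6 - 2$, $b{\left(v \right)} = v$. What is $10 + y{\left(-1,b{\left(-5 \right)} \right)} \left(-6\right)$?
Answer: $-14$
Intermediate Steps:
$y{\left(t,s \right)} = 4$ ($y{\left(t,s \right)} = 6 - 2 = 4$)
$10 + y{\left(-1,b{\left(-5 \right)} \right)} \left(-6\right) = 10 + 4 \left(-6\right) = 10 - 24 = -14$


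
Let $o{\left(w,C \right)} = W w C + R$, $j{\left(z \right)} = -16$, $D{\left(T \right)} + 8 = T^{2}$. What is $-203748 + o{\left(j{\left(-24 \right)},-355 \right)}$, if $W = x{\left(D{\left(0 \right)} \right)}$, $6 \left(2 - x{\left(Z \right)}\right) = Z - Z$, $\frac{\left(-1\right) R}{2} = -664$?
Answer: $-191060$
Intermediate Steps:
$R = 1328$ ($R = \left(-2\right) \left(-664\right) = 1328$)
$D{\left(T \right)} = -8 + T^{2}$
$x{\left(Z \right)} = 2$ ($x{\left(Z \right)} = 2 - \frac{Z - Z}{6} = 2 - 0 = 2 + 0 = 2$)
$W = 2$
$o{\left(w,C \right)} = 1328 + 2 C w$ ($o{\left(w,C \right)} = 2 w C + 1328 = 2 C w + 1328 = 1328 + 2 C w$)
$-203748 + o{\left(j{\left(-24 \right)},-355 \right)} = -203748 + \left(1328 + 2 \left(-355\right) \left(-16\right)\right) = -203748 + \left(1328 + 11360\right) = -203748 + 12688 = -191060$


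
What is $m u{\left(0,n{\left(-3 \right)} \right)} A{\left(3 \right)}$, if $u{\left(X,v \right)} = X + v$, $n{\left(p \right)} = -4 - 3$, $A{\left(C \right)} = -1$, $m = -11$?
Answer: $-77$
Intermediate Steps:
$n{\left(p \right)} = -7$
$m u{\left(0,n{\left(-3 \right)} \right)} A{\left(3 \right)} = - 11 \left(0 - 7\right) \left(-1\right) = \left(-11\right) \left(-7\right) \left(-1\right) = 77 \left(-1\right) = -77$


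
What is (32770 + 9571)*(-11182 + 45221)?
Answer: 1441245299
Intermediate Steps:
(32770 + 9571)*(-11182 + 45221) = 42341*34039 = 1441245299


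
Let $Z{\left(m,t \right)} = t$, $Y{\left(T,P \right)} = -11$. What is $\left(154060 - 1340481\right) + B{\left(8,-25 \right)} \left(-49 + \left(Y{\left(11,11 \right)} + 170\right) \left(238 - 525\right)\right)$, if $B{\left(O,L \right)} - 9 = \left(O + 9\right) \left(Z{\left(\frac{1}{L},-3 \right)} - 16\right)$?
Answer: $13157727$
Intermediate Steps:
$B{\left(O,L \right)} = -162 - 19 O$ ($B{\left(O,L \right)} = 9 + \left(O + 9\right) \left(-3 - 16\right) = 9 + \left(9 + O\right) \left(-19\right) = 9 - \left(171 + 19 O\right) = -162 - 19 O$)
$\left(154060 - 1340481\right) + B{\left(8,-25 \right)} \left(-49 + \left(Y{\left(11,11 \right)} + 170\right) \left(238 - 525\right)\right) = \left(154060 - 1340481\right) + \left(-162 - 152\right) \left(-49 + \left(-11 + 170\right) \left(238 - 525\right)\right) = \left(154060 - 1340481\right) + \left(-162 - 152\right) \left(-49 + 159 \left(-287\right)\right) = -1186421 - 314 \left(-49 - 45633\right) = -1186421 - -14344148 = -1186421 + 14344148 = 13157727$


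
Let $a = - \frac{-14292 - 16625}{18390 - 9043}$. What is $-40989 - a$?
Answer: $- \frac{532900}{13} \approx -40992.0$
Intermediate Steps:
$a = \frac{43}{13}$ ($a = - \frac{-30917}{18390 - 9043} = - \frac{-30917}{9347} = \left(-1\right) \left(- \frac{43}{13}\right) = \frac{43}{13} \approx 3.3077$)
$-40989 - a = -40989 - \frac{43}{13} = - \frac{532900}{13}$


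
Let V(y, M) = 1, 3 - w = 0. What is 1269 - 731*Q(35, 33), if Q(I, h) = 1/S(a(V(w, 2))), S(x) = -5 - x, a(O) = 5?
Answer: 13421/10 ≈ 1342.1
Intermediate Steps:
w = 3 (w = 3 - 1*0 = 3 + 0 = 3)
Q(I, h) = -⅒ (Q(I, h) = 1/(-5 - 1*5) = 1/(-5 - 5) = 1/(-10) = -⅒)
1269 - 731*Q(35, 33) = 1269 - 731*(-⅒) = 1269 + 731/10 = 13421/10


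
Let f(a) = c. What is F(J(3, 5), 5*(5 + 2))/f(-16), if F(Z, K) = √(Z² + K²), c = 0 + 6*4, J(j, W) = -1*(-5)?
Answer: 25*√2/24 ≈ 1.4731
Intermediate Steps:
J(j, W) = 5
c = 24 (c = 0 + 24 = 24)
f(a) = 24
F(Z, K) = √(K² + Z²)
F(J(3, 5), 5*(5 + 2))/f(-16) = √((5*(5 + 2))² + 5²)/24 = √((5*7)² + 25)*(1/24) = √(35² + 25)*(1/24) = √(1225 + 25)*(1/24) = √1250*(1/24) = (25*√2)*(1/24) = 25*√2/24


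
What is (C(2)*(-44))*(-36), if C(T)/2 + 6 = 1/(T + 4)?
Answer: -18480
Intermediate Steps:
C(T) = -12 + 2/(4 + T) (C(T) = -12 + 2/(T + 4) = -12 + 2/(4 + T))
(C(2)*(-44))*(-36) = ((2*(-23 - 6*2)/(4 + 2))*(-44))*(-36) = ((2*(-23 - 12)/6)*(-44))*(-36) = ((2*(⅙)*(-35))*(-44))*(-36) = -35/3*(-44)*(-36) = (1540/3)*(-36) = -18480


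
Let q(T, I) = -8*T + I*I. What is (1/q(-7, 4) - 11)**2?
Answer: 625681/5184 ≈ 120.69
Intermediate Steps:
q(T, I) = I**2 - 8*T (q(T, I) = -8*T + I**2 = I**2 - 8*T)
(1/q(-7, 4) - 11)**2 = (1/(4**2 - 8*(-7)) - 11)**2 = (1/(16 + 56) - 11)**2 = (1/72 - 11)**2 = (-791/72)**2 = 625681/5184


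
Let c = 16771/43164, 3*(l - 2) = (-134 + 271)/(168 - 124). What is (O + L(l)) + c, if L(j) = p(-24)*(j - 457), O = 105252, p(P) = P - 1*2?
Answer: 5052579445/43164 ≈ 1.1706e+5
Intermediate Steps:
p(P) = -2 + P (p(P) = P - 2 = -2 + P)
l = 401/132 (l = 2 + ((-134 + 271)/(168 - 124))/3 = 2 + (137/44)/3 = 2 + (137*(1/44))/3 = 2 + (⅓)*(137/44) = 2 + 137/132 = 401/132 ≈ 3.0379)
L(j) = 11882 - 26*j (L(j) = (-2 - 24)*(j - 457) = -26*(-457 + j) = 11882 - 26*j)
c = 16771/43164 (c = 16771*(1/43164) = 16771/43164 ≈ 0.38854)
(O + L(l)) + c = (105252 + (11882 - 26*401/132)) + 16771/43164 = (105252 + (11882 - 5213/66)) + 16771/43164 = (105252 + 778999/66) + 16771/43164 = 7725631/66 + 16771/43164 = 5052579445/43164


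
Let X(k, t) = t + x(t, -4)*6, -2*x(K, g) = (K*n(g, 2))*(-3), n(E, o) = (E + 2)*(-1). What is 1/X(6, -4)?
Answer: -1/76 ≈ -0.013158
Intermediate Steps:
n(E, o) = -2 - E (n(E, o) = (2 + E)*(-1) = -2 - E)
x(K, g) = 3*K*(-2 - g)/2 (x(K, g) = -K*(-2 - g)*(-3)/2 = -(-3)*K*(-2 - g)/2 = 3*K*(-2 - g)/2)
X(k, t) = 19*t (X(k, t) = t - 3*t*(2 - 4)/2*6 = t - 3/2*t*(-2)*6 = t + (3*t)*6 = t + 18*t = 19*t)
1/X(6, -4) = 1/(19*(-4)) = 1/(-76) = -1/76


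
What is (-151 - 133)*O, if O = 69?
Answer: -19596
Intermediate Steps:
(-151 - 133)*O = (-151 - 133)*69 = -284*69 = -19596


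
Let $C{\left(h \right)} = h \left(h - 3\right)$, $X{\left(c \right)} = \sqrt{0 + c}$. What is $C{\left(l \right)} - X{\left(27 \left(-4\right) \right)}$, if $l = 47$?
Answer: $2068 - 6 i \sqrt{3} \approx 2068.0 - 10.392 i$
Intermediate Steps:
$X{\left(c \right)} = \sqrt{c}$
$C{\left(h \right)} = h \left(-3 + h\right)$
$C{\left(l \right)} - X{\left(27 \left(-4\right) \right)} = 47 \left(-3 + 47\right) - \sqrt{27 \left(-4\right)} = 47 \cdot 44 - \sqrt{-108} = 2068 - 6 i \sqrt{3}$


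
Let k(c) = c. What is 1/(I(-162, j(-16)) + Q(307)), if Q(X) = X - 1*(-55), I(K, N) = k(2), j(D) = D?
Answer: 1/364 ≈ 0.0027473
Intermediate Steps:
I(K, N) = 2
Q(X) = 55 + X (Q(X) = X + 55 = 55 + X)
1/(I(-162, j(-16)) + Q(307)) = 1/(2 + (55 + 307)) = 1/(2 + 362) = 1/364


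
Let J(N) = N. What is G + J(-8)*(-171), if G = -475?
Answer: 893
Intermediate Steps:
G + J(-8)*(-171) = -475 - 8*(-171) = -475 + 1368 = 893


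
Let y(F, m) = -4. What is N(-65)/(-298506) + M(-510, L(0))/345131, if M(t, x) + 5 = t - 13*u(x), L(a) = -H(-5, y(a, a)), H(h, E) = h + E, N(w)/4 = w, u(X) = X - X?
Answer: -2461405/3962449011 ≈ -0.00062118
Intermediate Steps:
u(X) = 0
N(w) = 4*w
H(h, E) = E + h
L(a) = 9 (L(a) = -(-4 - 5) = -1*(-9) = 9)
M(t, x) = -5 + t (M(t, x) = -5 + (t - 13*0) = -5 + (t + 0) = -5 + t)
N(-65)/(-298506) + M(-510, L(0))/345131 = (4*(-65))/(-298506) + (-5 - 510)/345131 = -260*(-1/298506) - 515*1/345131 = 10/11481 - 515/345131 = -2461405/3962449011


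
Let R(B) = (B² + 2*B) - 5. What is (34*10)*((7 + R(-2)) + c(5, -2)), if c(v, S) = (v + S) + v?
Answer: 3400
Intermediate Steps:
R(B) = -5 + B² + 2*B
c(v, S) = S + 2*v (c(v, S) = (S + v) + v = S + 2*v)
(34*10)*((7 + R(-2)) + c(5, -2)) = (34*10)*((7 + (-5 + (-2)² + 2*(-2))) + (-2 + 2*5)) = 340*((7 + (-5 + 4 - 4)) + (-2 + 10)) = 340*((7 - 5) + 8) = 340*(2 + 8) = 340*10 = 3400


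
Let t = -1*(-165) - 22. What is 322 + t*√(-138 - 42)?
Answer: 322 + 858*I*√5 ≈ 322.0 + 1918.5*I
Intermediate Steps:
t = 143 (t = 165 - 22 = 143)
322 + t*√(-138 - 42) = 322 + 143*√(-138 - 42) = 322 + 143*√(-180) = 322 + 143*(6*I*√5) = 322 + 858*I*√5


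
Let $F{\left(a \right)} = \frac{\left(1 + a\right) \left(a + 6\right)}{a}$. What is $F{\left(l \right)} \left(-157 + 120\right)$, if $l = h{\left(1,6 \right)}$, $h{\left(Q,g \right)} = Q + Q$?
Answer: $-444$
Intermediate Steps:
$h{\left(Q,g \right)} = 2 Q$
$l = 2$ ($l = 2 \cdot 1 = 2$)
$F{\left(a \right)} = \frac{\left(1 + a\right) \left(6 + a\right)}{a}$
$F{\left(l \right)} \left(-157 + 120\right) = \left(7 + 2 + \frac{6}{2}\right) \left(-157 + 120\right) = \left(7 + 2 + 6 \cdot \frac{1}{2}\right) \left(-37\right) = \left(7 + 2 + 3\right) \left(-37\right) = 12 \left(-37\right) = -444$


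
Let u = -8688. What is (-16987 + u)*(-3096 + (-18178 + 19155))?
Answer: 54405325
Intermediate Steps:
(-16987 + u)*(-3096 + (-18178 + 19155)) = (-16987 - 8688)*(-3096 + (-18178 + 19155)) = -25675*(-3096 + 977) = -25675*(-2119) = 54405325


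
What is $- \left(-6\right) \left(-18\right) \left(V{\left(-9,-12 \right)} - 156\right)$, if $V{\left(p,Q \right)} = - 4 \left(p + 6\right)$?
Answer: $15552$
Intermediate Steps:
$V{\left(p,Q \right)} = -24 - 4 p$ ($V{\left(p,Q \right)} = - 4 \left(6 + p\right) = -24 - 4 p$)
$- \left(-6\right) \left(-18\right) \left(V{\left(-9,-12 \right)} - 156\right) = - \left(-6\right) \left(-18\right) \left(\left(-24 - -36\right) - 156\right) = - 108 \left(\left(-24 + 36\right) - 156\right) = - 108 \left(12 - 156\right) = - 108 \left(-144\right) = \left(-1\right) \left(-15552\right) = 15552$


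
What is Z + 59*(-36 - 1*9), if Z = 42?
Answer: -2613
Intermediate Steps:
Z + 59*(-36 - 1*9) = 42 + 59*(-36 - 1*9) = 42 + 59*(-36 - 9) = 42 + 59*(-45) = 42 - 2655 = -2613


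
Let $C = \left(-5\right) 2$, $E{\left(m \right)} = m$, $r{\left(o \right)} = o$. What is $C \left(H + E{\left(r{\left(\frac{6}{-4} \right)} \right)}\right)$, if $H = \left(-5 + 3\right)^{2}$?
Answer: $-25$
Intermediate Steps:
$C = -10$
$H = 4$ ($H = \left(-2\right)^{2} = 4$)
$C \left(H + E{\left(r{\left(\frac{6}{-4} \right)} \right)}\right) = - 10 \left(4 + \frac{6}{-4}\right) = - 10 \left(4 + 6 \left(- \frac{1}{4}\right)\right) = - 10 \left(4 - \frac{3}{2}\right) = \left(-10\right) \frac{5}{2} = -25$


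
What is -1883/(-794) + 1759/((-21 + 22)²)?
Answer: 1398529/794 ≈ 1761.4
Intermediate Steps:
-1883/(-794) + 1759/((-21 + 22)²) = -1883*(-1/794) + 1759/(1²) = 1883/794 + 1759/1 = 1883/794 + 1759*1 = 1883/794 + 1759 = 1398529/794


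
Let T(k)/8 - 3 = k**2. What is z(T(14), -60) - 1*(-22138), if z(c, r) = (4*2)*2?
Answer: 22154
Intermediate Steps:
T(k) = 24 + 8*k**2
z(c, r) = 16 (z(c, r) = 8*2 = 16)
z(T(14), -60) - 1*(-22138) = 16 - 1*(-22138) = 16 + 22138 = 22154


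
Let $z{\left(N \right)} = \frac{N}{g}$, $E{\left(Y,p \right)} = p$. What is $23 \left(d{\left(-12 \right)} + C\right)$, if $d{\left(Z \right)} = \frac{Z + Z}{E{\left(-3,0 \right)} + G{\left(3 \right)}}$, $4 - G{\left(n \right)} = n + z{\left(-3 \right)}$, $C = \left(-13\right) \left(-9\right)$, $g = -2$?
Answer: $3795$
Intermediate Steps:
$C = 117$
$z{\left(N \right)} = - \frac{N}{2}$ ($z{\left(N \right)} = \frac{N}{-2} = N \left(- \frac{1}{2}\right) = - \frac{N}{2}$)
$G{\left(n \right)} = \frac{5}{2} - n$ ($G{\left(n \right)} = 4 - \left(n - - \frac{3}{2}\right) = 4 - \left(n + \frac{3}{2}\right) = 4 - \left(\frac{3}{2} + n\right) = \frac{5}{2} - n$)
$d{\left(Z \right)} = - 4 Z$ ($d{\left(Z \right)} = \frac{Z + Z}{0 + \left(\frac{5}{2} - 3\right)} = \frac{2 Z}{0 + \left(\frac{5}{2} - 3\right)} = \frac{2 Z}{0 - \frac{1}{2}} = \frac{2 Z}{- \frac{1}{2}} = 2 Z \left(-2\right) = - 4 Z$)
$23 \left(d{\left(-12 \right)} + C\right) = 23 \left(\left(-4\right) \left(-12\right) + 117\right) = 23 \left(48 + 117\right) = 23 \cdot 165 = 3795$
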